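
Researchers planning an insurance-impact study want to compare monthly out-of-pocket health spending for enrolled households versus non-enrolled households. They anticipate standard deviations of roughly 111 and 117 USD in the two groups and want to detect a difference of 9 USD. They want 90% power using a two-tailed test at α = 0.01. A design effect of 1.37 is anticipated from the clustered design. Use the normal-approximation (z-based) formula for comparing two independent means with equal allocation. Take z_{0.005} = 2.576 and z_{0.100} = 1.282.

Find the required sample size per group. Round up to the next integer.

n = (z_{α/2} + z_β)² · (σ₁² + σ₂²) / δ²
  = (2.576 + 1.282)² · (111² + 117² = 26010) / 9²
  = 14.8842 · 26010 / 81
  = 4779.47
Design effect: 1.37 × 4779.47 = 6547.87.
Round up → n = 6548 per group.

n = 6548 per group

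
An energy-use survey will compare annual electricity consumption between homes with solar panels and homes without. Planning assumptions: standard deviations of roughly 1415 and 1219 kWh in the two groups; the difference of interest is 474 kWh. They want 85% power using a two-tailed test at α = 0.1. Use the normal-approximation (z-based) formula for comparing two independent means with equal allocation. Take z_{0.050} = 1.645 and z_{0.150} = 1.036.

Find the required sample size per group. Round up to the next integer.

n = 112 per group

n = (z_{α/2} + z_β)² · (σ₁² + σ₂²) / δ²
  = (1.645 + 1.036)² · (1415² + 1219² = 3488186) / 474²
  = 7.1878 · 3488186 / 224676
  = 111.59
Round up → n = 112 per group.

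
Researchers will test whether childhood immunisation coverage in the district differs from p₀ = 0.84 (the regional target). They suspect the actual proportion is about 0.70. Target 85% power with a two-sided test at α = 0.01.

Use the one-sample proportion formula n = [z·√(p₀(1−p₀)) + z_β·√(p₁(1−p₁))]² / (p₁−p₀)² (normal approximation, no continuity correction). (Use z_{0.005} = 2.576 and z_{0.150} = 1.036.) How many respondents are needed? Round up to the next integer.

n = 103

n = [z_{α/2}·√(p₀q₀) + z_β·√(p₁q₁)]² / (p₁ − p₀)²
  = [2.576·√(0.84·0.16) + 1.036·√(0.70·0.30)]² / (-0.14)²
  = [2.576·0.3666 + 1.036·0.4583]² / 0.0196
  = [1.4191]² / 0.0196
  = 102.75
Round up → n = 103.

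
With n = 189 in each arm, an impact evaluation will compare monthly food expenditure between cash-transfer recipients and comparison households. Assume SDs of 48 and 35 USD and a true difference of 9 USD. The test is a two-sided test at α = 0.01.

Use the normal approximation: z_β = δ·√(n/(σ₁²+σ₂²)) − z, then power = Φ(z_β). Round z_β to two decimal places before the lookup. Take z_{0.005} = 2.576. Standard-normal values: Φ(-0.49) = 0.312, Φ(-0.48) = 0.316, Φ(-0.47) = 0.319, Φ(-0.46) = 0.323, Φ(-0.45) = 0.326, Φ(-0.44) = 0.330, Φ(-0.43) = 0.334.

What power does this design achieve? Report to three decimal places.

z_β = δ·√(n/(σ₁²+σ₂²)) − z_{α/2}
    = 9 · √(189/3529) − 2.576
    = 9 · 0.23142 − 2.576
    = 2.0828 − 2.576 = -0.4932 → -0.49
Power = Φ(-0.49) = 0.312.

Power ≈ 0.312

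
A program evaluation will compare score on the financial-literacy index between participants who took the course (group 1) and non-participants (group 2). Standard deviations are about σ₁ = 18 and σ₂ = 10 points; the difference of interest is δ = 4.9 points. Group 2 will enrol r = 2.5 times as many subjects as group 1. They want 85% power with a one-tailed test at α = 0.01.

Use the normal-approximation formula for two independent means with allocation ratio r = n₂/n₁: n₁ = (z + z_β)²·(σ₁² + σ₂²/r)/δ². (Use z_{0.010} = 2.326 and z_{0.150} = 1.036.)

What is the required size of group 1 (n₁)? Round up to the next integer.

n₁ = (z_α + z_β)² · (σ₁² + σ₂²/r) / δ²
   = (2.326 + 1.036)² · (18² + 10²/2.5) / 4.9²
   = 11.3030 · (324 + 40) / 24.01
   = 11.3030 · 364 / 24.01
   = 171.36
Round up → n₁ = 172; n₂ = r·n₁ = 2.5 × 172 = 430.

n₁ = 172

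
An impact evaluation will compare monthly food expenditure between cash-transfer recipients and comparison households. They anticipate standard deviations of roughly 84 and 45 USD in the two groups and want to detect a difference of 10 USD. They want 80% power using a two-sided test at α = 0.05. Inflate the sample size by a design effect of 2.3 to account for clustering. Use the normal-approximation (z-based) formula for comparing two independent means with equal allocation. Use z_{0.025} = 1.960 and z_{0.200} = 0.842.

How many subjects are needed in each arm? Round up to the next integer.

n = (z_{α/2} + z_β)² · (σ₁² + σ₂²) / δ²
  = (1.960 + 0.842)² · (84² + 45² = 9081) / 10²
  = 7.8512 · 9081 / 100
  = 712.97
Design effect: 2.3 × 712.97 = 1639.83.
Round up → n = 1640 per group.

n = 1640 per group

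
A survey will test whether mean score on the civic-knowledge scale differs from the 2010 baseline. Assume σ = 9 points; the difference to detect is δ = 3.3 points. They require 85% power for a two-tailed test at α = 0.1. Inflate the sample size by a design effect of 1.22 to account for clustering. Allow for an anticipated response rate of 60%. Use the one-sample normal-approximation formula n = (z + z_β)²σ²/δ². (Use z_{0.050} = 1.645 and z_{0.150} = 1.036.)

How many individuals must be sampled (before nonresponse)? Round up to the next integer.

n = (z_{α/2} + z_β)² · σ² / δ²
  = (1.645 + 1.036)² · 9² / 3.3²
  = 7.1878 · 81 / 10.89
  = 53.46
Design effect: 1.22 × 53.46 = 65.22.
Adjust for 60% response: 65.22 / 0.60 = 108.71.
Round up → n = 109.

n = 109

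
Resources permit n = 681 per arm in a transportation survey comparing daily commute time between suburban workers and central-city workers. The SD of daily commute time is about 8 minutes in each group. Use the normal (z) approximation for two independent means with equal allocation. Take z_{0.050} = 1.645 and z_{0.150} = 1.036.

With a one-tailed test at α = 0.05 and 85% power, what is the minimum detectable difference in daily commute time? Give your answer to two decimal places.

δ = (z_α + z_β) · √((σ₁²+σ₂²)/n)
  = (1.645 + 1.036) · √(128/681)
  = 2.681 · √0.18796
  = 2.681 · 0.4335
  = 1.1623

Minimum detectable difference ≈ 1.16 minutes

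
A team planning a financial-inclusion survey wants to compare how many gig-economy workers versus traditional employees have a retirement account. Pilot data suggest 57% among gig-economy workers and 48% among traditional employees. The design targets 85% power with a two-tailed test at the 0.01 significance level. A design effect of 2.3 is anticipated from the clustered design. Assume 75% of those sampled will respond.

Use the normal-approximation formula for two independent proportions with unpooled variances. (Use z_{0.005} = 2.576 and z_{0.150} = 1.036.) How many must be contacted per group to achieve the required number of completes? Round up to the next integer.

n = 2444 per group

n = (z_{α/2} + z_β)² · [p₁(1−p₁) + p₂(1−p₂)] / (p₁ − p₂)²
  = (2.576 + 1.036)² · (0.57·0.43 + 0.48·0.52) / (0.09)²
  = (3.612)² · (0.2451 + 0.2496) / 0.0081
  = 13.0465 · 0.4947 / 0.0081
  = 796.81
Design effect: 2.3 × 796.81 = 1832.65.
Adjust for 75% response: 1832.65 / 0.75 = 2443.54.
Round up → n = 2444 per group.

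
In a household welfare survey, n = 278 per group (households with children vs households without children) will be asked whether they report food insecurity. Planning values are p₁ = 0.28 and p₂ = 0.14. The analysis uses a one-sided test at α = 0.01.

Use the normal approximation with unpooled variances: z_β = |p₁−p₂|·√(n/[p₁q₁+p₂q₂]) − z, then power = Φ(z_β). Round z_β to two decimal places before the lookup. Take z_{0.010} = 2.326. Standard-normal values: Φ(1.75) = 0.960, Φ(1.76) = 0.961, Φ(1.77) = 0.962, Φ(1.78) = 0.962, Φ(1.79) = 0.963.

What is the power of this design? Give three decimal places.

Power ≈ 0.963

z_β = |p₁−p₂|·√(n/[p₁q₁+p₂q₂]) − z_α
    = 0.14 · √(278/0.3220) − 2.326
    = 0.14 · 29.3829 − 2.326
    = 4.1136 − 2.326 = 1.7876 → 1.79
Power = Φ(1.79) = 0.963.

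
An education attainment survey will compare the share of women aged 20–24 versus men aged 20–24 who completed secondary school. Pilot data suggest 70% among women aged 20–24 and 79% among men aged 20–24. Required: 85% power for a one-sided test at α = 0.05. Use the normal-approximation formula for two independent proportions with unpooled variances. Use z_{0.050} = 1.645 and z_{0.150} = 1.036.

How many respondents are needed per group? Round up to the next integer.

n = (z_α + z_β)² · [p₁(1−p₁) + p₂(1−p₂)] / (p₁ − p₂)²
  = (1.645 + 1.036)² · (0.70·0.30 + 0.79·0.21) / (-0.09)²
  = (2.681)² · (0.2100 + 0.1659) / 0.0081
  = 7.1878 · 0.3759 / 0.0081
  = 333.57
Round up → n = 334 per group.

n = 334 per group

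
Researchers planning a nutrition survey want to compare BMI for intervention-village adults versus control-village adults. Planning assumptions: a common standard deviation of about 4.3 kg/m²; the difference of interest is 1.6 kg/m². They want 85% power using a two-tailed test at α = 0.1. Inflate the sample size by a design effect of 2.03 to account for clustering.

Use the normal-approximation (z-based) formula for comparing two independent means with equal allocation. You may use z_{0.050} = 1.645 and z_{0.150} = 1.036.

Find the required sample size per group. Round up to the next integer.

n = 211 per group

n = (z_{α/2} + z_β)² · (σ₁² + σ₂²) / δ²
  = (1.645 + 1.036)² · (2·4.3² = 36.98) / 1.6²
  = 7.1878 · 36.98 / 2.56
  = 103.83
Design effect: 2.03 × 103.83 = 210.77.
Round up → n = 211 per group.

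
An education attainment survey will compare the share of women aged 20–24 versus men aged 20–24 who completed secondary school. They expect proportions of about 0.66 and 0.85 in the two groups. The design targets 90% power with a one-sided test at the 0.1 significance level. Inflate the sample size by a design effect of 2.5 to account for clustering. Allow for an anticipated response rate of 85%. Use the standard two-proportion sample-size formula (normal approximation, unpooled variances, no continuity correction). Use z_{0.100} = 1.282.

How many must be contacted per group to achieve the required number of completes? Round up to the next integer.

n = (z_α + z_β)² · [p₁(1−p₁) + p₂(1−p₂)] / (p₁ − p₂)²
  = (1.282 + 1.282)² · (0.66·0.34 + 0.85·0.15) / (-0.19)²
  = (2.564)² · (0.2244 + 0.1275) / 0.0361
  = 6.5741 · 0.3519 / 0.0361
  = 64.08
Design effect: 2.5 × 64.08 = 160.21.
Adjust for 85% response: 160.21 / 0.85 = 188.48.
Round up → n = 189 per group.

n = 189 per group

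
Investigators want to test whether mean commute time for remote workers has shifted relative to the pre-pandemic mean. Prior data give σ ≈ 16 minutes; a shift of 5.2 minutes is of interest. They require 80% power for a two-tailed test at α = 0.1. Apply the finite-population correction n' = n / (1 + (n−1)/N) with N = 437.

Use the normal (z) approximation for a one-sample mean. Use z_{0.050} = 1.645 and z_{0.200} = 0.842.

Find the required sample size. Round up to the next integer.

n = 52

n = (z_{α/2} + z_β)² · σ² / δ²
  = (1.645 + 0.842)² · 16² / 5.2²
  = 6.1852 · 256 / 27.04
  = 58.56
Finite-population correction (N = 437): 58.56 / (1 + (58.56 − 1)/437) = 51.74.
Round up → n = 52.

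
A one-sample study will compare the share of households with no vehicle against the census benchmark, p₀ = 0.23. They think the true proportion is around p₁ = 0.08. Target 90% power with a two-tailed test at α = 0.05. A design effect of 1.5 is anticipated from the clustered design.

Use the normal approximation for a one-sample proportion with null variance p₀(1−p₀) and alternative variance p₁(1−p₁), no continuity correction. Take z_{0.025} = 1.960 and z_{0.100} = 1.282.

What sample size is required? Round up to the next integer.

n = [z_{α/2}·√(p₀q₀) + z_β·√(p₁q₁)]² / (p₁ − p₀)²
  = [1.960·√(0.23·0.77) + 1.282·√(0.08·0.92)]² / (-0.15)²
  = [1.960·0.4208 + 1.282·0.2713]² / 0.0225
  = [1.1726]² / 0.0225
  = 61.11
Design effect: 1.5 × 61.11 = 91.67.
Round up → n = 92.

n = 92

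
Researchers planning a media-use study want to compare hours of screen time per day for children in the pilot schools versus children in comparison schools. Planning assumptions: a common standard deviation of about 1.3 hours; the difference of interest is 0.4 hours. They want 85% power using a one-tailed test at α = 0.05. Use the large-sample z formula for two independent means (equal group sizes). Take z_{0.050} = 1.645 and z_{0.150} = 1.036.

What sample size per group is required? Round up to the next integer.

n = (z_α + z_β)² · (σ₁² + σ₂²) / δ²
  = (1.645 + 1.036)² · (2·1.3² = 3.38) / 0.4²
  = 7.1878 · 3.38 / 0.16
  = 151.84
Round up → n = 152 per group.

n = 152 per group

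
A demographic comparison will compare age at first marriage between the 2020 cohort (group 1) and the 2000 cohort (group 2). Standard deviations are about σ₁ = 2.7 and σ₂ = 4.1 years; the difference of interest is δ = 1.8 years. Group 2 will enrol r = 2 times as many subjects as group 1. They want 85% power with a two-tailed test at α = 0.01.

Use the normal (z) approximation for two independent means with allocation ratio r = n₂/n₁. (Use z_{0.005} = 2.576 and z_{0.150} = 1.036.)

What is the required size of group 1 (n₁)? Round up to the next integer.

n₁ = 64

n₁ = (z_{α/2} + z_β)² · (σ₁² + σ₂²/r) / δ²
   = (2.576 + 1.036)² · (2.7² + 4.1²/2) / 1.8²
   = 13.0465 · (7.29 + 8.405) / 3.24
   = 13.0465 · 15.695 / 3.24
   = 63.20
Round up → n₁ = 64; n₂ = r·n₁ = 2 × 64 = 128.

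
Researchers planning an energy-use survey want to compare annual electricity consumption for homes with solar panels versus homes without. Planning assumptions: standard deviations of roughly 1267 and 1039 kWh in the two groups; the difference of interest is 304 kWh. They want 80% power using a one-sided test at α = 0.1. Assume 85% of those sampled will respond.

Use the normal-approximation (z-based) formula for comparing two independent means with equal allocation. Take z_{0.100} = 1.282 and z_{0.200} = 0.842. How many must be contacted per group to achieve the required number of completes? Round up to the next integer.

n = (z_α + z_β)² · (σ₁² + σ₂²) / δ²
  = (1.282 + 0.842)² · (1267² + 1039² = 2684810) / 304²
  = 4.5114 · 2684810 / 92416
  = 131.06
Adjust for 85% response: 131.06 / 0.85 = 154.19.
Round up → n = 155 per group.

n = 155 per group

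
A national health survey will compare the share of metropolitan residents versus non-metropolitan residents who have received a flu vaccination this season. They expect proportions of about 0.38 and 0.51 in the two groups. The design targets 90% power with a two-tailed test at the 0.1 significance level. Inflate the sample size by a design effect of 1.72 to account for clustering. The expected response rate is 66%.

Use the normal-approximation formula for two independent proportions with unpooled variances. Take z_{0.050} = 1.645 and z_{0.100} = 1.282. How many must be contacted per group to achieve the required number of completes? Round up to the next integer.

n = (z_{α/2} + z_β)² · [p₁(1−p₁) + p₂(1−p₂)] / (p₁ − p₂)²
  = (1.645 + 1.282)² · (0.38·0.62 + 0.51·0.49) / (-0.13)²
  = (2.927)² · (0.2356 + 0.2499) / 0.0169
  = 8.5673 · 0.4855 / 0.0169
  = 246.12
Design effect: 1.72 × 246.12 = 423.33.
Adjust for 66% response: 423.33 / 0.66 = 641.41.
Round up → n = 642 per group.

n = 642 per group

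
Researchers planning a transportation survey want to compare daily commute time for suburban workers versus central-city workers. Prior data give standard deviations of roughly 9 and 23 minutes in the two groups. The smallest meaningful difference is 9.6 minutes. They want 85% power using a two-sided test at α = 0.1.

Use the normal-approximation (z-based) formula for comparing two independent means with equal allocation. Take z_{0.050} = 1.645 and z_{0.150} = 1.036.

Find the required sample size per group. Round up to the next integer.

n = (z_{α/2} + z_β)² · (σ₁² + σ₂²) / δ²
  = (1.645 + 1.036)² · (9² + 23² = 610) / 9.6²
  = 7.1878 · 610 / 92.16
  = 47.58
Round up → n = 48 per group.

n = 48 per group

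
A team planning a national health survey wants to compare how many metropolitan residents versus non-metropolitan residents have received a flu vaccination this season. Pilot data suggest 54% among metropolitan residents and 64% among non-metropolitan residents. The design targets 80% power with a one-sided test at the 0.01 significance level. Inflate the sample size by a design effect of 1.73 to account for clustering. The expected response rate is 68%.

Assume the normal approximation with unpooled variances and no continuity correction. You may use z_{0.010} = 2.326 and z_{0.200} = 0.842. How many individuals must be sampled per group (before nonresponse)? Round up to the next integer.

n = 1223 per group

n = (z_α + z_β)² · [p₁(1−p₁) + p₂(1−p₂)] / (p₁ − p₂)²
  = (2.326 + 0.842)² · (0.54·0.46 + 0.64·0.36) / (-0.10)²
  = (3.168)² · (0.2484 + 0.2304) / 0.0100
  = 10.0362 · 0.4788 / 0.0100
  = 480.53
Design effect: 1.73 × 480.53 = 831.32.
Adjust for 68% response: 831.32 / 0.68 = 1222.54.
Round up → n = 1223 per group.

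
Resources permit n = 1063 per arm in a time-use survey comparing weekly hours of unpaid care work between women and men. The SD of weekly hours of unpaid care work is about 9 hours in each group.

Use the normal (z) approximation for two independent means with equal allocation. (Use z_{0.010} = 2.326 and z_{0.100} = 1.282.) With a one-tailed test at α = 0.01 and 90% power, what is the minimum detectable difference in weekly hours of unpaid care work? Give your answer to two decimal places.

δ = (z_α + z_β) · √((σ₁²+σ₂²)/n)
  = (2.326 + 1.282) · √(162/1063)
  = 3.608 · √0.1524
  = 3.608 · 0.3904
  = 1.4085

Minimum detectable difference ≈ 1.41 hours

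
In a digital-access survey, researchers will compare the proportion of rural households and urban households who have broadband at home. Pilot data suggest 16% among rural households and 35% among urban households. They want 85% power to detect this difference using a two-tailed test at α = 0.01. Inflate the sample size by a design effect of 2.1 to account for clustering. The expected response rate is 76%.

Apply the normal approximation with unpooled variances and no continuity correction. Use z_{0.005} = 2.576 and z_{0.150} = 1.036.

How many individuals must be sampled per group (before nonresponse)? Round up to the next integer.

n = (z_{α/2} + z_β)² · [p₁(1−p₁) + p₂(1−p₂)] / (p₁ − p₂)²
  = (2.576 + 1.036)² · (0.16·0.84 + 0.35·0.65) / (-0.19)²
  = (3.612)² · (0.1344 + 0.2275) / 0.0361
  = 13.0465 · 0.3619 / 0.0361
  = 130.79
Design effect: 2.1 × 130.79 = 274.66.
Adjust for 76% response: 274.66 / 0.76 = 361.40.
Round up → n = 362 per group.

n = 362 per group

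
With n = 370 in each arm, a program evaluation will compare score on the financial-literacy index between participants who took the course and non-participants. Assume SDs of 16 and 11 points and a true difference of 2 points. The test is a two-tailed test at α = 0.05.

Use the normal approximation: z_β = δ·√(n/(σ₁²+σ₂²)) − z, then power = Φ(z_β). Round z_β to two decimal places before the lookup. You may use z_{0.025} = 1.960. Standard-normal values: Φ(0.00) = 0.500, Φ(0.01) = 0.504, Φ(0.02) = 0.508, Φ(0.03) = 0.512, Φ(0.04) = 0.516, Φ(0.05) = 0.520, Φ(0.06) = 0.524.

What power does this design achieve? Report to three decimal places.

z_β = δ·√(n/(σ₁²+σ₂²)) − z_{α/2}
    = 2 · √(370/377) − 1.960
    = 2 · 0.99067 − 1.960
    = 1.9813 − 1.960 = 0.0213 → 0.02
Power = Φ(0.02) = 0.508.

Power ≈ 0.508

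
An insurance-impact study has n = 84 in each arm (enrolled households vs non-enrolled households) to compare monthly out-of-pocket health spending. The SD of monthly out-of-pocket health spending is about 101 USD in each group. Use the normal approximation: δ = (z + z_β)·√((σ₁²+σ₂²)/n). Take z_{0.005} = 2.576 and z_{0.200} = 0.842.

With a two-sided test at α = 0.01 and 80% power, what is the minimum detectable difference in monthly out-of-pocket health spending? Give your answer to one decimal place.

δ = (z_{α/2} + z_β) · √((σ₁²+σ₂²)/n)
  = (2.576 + 0.842) · √(20402/84)
  = 3.418 · √242.881
  = 3.418 · 15.5846
  = 53.2683

Minimum detectable difference ≈ 53.3 USD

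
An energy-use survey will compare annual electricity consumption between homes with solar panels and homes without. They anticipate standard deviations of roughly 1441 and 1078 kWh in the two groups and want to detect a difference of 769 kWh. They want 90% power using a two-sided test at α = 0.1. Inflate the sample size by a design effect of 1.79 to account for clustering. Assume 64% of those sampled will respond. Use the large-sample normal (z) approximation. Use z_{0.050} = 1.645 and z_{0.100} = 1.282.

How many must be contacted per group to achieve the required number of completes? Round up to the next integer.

n = (z_{α/2} + z_β)² · (σ₁² + σ₂²) / δ²
  = (1.645 + 1.282)² · (1441² + 1078² = 3238565) / 769²
  = 8.5673 · 3238565 / 591361
  = 46.92
Design effect: 1.79 × 46.92 = 83.98.
Adjust for 64% response: 83.98 / 0.64 = 131.23.
Round up → n = 132 per group.

n = 132 per group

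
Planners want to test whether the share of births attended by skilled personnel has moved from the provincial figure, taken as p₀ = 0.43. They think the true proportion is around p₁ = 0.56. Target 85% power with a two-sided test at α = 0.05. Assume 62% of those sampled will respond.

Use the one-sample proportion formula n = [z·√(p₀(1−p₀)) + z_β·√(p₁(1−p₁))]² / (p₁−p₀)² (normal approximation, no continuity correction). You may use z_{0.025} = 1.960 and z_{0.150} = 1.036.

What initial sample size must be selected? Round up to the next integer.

n = 211

n = [z_{α/2}·√(p₀q₀) + z_β·√(p₁q₁)]² / (p₁ − p₀)²
  = [1.960·√(0.43·0.57) + 1.036·√(0.56·0.44)]² / (0.13)²
  = [1.960·0.4951 + 1.036·0.4964]² / 0.0169
  = [1.4846]² / 0.0169
  = 130.42
Adjust for 62% response: 130.42 / 0.62 = 210.35.
Round up → n = 211.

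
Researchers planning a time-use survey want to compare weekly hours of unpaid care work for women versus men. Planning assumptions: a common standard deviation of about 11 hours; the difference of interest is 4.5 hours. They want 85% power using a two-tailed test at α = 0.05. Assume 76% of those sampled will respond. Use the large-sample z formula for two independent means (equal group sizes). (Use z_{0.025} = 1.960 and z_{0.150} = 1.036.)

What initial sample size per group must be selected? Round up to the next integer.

n = 142 per group

n = (z_{α/2} + z_β)² · (σ₁² + σ₂²) / δ²
  = (1.960 + 1.036)² · (2·11² = 242) / 4.5²
  = 8.9760 · 242 / 20.25
  = 107.27
Adjust for 76% response: 107.27 / 0.76 = 141.14.
Round up → n = 142 per group.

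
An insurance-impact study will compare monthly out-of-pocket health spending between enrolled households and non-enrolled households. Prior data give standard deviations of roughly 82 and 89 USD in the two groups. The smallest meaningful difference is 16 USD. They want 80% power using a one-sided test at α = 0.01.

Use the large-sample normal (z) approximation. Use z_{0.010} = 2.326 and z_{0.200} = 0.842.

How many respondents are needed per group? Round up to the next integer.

n = 575 per group

n = (z_α + z_β)² · (σ₁² + σ₂²) / δ²
  = (2.326 + 0.842)² · (82² + 89² = 14645) / 16²
  = 10.0362 · 14645 / 256
  = 574.14
Round up → n = 575 per group.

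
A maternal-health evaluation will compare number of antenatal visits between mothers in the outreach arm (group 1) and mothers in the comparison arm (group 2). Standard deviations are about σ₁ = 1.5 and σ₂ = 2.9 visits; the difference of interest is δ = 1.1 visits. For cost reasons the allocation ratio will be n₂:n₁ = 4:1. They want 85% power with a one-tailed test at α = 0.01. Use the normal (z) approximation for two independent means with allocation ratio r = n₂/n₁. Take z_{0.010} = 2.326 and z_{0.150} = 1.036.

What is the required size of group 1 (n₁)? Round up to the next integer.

n₁ = (z_α + z_β)² · (σ₁² + σ₂²/r) / δ²
   = (2.326 + 1.036)² · (1.5² + 2.9²/4) / 1.1²
   = 11.3030 · (2.25 + 2.1025) / 1.21
   = 11.3030 · 4.3525 / 1.21
   = 40.66
Round up → n₁ = 41; n₂ = r·n₁ = 4 × 41 = 164.

n₁ = 41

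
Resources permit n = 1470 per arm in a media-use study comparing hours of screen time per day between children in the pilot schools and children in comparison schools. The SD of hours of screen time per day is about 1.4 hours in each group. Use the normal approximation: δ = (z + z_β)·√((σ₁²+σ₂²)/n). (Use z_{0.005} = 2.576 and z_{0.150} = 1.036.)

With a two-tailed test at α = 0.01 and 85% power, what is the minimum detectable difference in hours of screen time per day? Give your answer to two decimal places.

Minimum detectable difference ≈ 0.19 hours

δ = (z_{α/2} + z_β) · √((σ₁²+σ₂²)/n)
  = (2.576 + 1.036) · √(3.92/1470)
  = 3.612 · √0.00267
  = 3.612 · 0.0516
  = 0.1865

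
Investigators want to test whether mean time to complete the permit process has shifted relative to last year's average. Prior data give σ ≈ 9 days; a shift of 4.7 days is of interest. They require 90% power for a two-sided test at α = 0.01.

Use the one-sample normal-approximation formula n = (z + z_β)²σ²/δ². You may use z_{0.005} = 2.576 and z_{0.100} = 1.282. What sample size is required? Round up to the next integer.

n = 55

n = (z_{α/2} + z_β)² · σ² / δ²
  = (2.576 + 1.282)² · 9² / 4.7²
  = 14.8842 · 81 / 22.09
  = 54.58
Round up → n = 55.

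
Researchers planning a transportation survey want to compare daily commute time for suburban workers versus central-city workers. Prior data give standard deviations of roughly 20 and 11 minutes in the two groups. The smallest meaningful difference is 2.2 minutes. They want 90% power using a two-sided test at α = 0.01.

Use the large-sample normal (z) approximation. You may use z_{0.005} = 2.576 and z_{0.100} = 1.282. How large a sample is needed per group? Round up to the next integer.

n = (z_{α/2} + z_β)² · (σ₁² + σ₂²) / δ²
  = (2.576 + 1.282)² · (20² + 11² = 521) / 2.2²
  = 14.8842 · 521 / 4.84
  = 1602.20
Round up → n = 1603 per group.

n = 1603 per group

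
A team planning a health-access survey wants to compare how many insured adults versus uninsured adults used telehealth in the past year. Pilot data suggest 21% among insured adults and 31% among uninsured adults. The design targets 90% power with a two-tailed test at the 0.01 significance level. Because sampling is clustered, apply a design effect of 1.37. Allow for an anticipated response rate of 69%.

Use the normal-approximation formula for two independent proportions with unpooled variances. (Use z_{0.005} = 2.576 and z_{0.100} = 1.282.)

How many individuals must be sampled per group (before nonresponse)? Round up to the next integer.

n = 1123 per group

n = (z_{α/2} + z_β)² · [p₁(1−p₁) + p₂(1−p₂)] / (p₁ − p₂)²
  = (2.576 + 1.282)² · (0.21·0.79 + 0.31·0.69) / (-0.10)²
  = (3.858)² · (0.1659 + 0.2139) / 0.0100
  = 14.8842 · 0.3798 / 0.0100
  = 565.30
Design effect: 1.37 × 565.30 = 774.46.
Adjust for 69% response: 774.46 / 0.69 = 1122.41.
Round up → n = 1123 per group.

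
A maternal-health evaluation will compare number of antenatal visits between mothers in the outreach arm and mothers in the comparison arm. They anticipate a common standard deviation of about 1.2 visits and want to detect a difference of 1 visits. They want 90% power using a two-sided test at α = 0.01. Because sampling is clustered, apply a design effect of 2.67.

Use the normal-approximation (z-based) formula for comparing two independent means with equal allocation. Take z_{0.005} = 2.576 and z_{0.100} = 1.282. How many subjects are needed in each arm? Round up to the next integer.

n = (z_{α/2} + z_β)² · (σ₁² + σ₂²) / δ²
  = (2.576 + 1.282)² · (2·1.2² = 2.88) / 1²
  = 14.8842 · 2.88 / 1
  = 42.87
Design effect: 2.67 × 42.87 = 114.45.
Round up → n = 115 per group.

n = 115 per group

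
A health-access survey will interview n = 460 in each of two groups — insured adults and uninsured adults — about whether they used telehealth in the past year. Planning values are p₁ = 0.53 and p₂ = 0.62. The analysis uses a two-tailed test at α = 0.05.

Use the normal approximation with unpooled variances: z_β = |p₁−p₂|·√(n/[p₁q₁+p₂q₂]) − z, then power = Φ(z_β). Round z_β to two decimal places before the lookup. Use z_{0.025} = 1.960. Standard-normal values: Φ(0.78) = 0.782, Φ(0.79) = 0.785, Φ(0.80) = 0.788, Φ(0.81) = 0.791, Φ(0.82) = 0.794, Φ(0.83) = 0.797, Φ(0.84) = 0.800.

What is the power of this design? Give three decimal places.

z_β = |p₁−p₂|·√(n/[p₁q₁+p₂q₂]) − z_{α/2}
    = 0.09 · √(460/0.4847) − 1.960
    = 0.09 · 30.8065 − 1.960
    = 2.7726 − 1.960 = 0.8126 → 0.81
Power = Φ(0.81) = 0.791.

Power ≈ 0.791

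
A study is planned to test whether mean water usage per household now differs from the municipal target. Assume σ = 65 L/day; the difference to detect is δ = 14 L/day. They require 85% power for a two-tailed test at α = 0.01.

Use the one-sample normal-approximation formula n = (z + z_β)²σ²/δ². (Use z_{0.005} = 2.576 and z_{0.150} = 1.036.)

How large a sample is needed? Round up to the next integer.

n = 282

n = (z_{α/2} + z_β)² · σ² / δ²
  = (2.576 + 1.036)² · 65² / 14²
  = 13.0465 · 4225 / 196
  = 281.23
Round up → n = 282.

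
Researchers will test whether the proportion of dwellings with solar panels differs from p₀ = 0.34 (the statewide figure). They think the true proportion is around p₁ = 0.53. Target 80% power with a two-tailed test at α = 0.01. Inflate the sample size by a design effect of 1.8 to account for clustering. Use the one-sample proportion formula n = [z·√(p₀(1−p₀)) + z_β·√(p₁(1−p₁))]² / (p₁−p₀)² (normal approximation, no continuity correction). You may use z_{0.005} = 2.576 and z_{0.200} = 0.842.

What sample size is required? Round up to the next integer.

n = [z_{α/2}·√(p₀q₀) + z_β·√(p₁q₁)]² / (p₁ − p₀)²
  = [2.576·√(0.34·0.66) + 0.842·√(0.53·0.47)]² / (0.19)²
  = [2.576·0.4737 + 0.842·0.4991]² / 0.0361
  = [1.6405]² / 0.0361
  = 74.55
Design effect: 1.8 × 74.55 = 134.19.
Round up → n = 135.

n = 135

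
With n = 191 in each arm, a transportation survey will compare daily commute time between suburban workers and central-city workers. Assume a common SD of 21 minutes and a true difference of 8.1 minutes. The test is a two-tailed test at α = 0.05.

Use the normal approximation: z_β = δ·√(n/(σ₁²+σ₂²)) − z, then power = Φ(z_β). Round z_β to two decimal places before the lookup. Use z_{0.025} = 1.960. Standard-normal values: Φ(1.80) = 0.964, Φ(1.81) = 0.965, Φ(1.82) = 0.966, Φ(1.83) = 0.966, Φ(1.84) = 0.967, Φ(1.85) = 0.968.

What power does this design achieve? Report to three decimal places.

z_β = δ·√(n/(σ₁²+σ₂²)) − z_{α/2}
    = 8.1 · √(191/882) − 1.960
    = 8.1 · 0.46535 − 1.960
    = 3.7694 − 1.960 = 1.8094 → 1.81
Power = Φ(1.81) = 0.965.

Power ≈ 0.965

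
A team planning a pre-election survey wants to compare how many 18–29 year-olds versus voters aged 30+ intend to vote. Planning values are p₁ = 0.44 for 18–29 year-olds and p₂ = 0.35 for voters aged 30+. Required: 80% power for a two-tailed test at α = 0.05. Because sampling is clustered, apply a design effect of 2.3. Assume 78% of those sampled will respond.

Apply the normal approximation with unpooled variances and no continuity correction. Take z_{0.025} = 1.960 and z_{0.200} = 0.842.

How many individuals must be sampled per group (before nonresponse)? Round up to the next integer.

n = (z_{α/2} + z_β)² · [p₁(1−p₁) + p₂(1−p₂)] / (p₁ − p₂)²
  = (1.960 + 0.842)² · (0.44·0.56 + 0.35·0.65) / (0.09)²
  = (2.802)² · (0.2464 + 0.2275) / 0.0081
  = 7.8512 · 0.4739 / 0.0081
  = 459.34
Design effect: 2.3 × 459.34 = 1056.49.
Adjust for 78% response: 1056.49 / 0.78 = 1354.48.
Round up → n = 1355 per group.

n = 1355 per group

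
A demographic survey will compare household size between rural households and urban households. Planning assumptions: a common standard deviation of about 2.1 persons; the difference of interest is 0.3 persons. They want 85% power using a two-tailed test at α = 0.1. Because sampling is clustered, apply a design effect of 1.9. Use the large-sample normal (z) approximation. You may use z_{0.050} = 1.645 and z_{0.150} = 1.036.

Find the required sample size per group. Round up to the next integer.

n = (z_{α/2} + z_β)² · (σ₁² + σ₂²) / δ²
  = (1.645 + 1.036)² · (2·2.1² = 8.82) / 0.3²
  = 7.1878 · 8.82 / 0.09
  = 704.40
Design effect: 1.9 × 704.40 = 1338.36.
Round up → n = 1339 per group.

n = 1339 per group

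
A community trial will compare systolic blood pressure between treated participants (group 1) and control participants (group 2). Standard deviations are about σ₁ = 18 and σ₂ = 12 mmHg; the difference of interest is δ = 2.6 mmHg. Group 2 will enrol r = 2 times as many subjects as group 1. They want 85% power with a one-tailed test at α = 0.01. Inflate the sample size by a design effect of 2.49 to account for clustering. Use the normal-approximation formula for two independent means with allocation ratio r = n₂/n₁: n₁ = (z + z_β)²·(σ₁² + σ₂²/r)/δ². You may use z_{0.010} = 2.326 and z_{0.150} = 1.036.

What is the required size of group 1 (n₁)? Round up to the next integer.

n₁ = 1649

n₁ = (z_α + z_β)² · (σ₁² + σ₂²/r) / δ²
   = (2.326 + 1.036)² · (18² + 12²/2) / 2.6²
   = 11.3030 · (324 + 72) / 6.76
   = 11.3030 · 396 / 6.76
   = 662.13
Design effect: 2.49 × 662.13 = 1648.71.
Round up → n₁ = 1649; n₂ = r·n₁ = 2 × 1649 = 3298.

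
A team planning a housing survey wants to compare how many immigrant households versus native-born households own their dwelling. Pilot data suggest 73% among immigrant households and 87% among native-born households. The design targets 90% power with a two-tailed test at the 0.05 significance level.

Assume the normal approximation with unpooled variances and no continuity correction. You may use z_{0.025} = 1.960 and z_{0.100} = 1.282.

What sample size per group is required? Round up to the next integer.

n = (z_{α/2} + z_β)² · [p₁(1−p₁) + p₂(1−p₂)] / (p₁ − p₂)²
  = (1.960 + 1.282)² · (0.73·0.27 + 0.87·0.13) / (-0.14)²
  = (3.242)² · (0.1971 + 0.1131) / 0.0196
  = 10.5106 · 0.3102 / 0.0196
  = 166.35
Round up → n = 167 per group.

n = 167 per group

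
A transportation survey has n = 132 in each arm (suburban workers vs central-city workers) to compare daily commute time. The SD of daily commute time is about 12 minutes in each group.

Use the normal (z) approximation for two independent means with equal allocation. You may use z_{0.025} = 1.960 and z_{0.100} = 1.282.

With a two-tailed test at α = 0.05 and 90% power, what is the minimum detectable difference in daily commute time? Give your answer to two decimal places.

δ = (z_{α/2} + z_β) · √((σ₁²+σ₂²)/n)
  = (1.960 + 1.282) · √(288/132)
  = 3.242 · √2.1818
  = 3.242 · 1.4771
  = 4.7888

Minimum detectable difference ≈ 4.79 minutes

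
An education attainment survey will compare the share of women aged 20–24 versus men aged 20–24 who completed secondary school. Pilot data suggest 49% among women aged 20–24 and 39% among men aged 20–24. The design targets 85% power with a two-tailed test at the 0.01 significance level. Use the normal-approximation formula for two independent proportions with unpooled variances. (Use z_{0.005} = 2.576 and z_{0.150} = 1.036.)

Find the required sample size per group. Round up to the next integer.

n = (z_{α/2} + z_β)² · [p₁(1−p₁) + p₂(1−p₂)] / (p₁ − p₂)²
  = (2.576 + 1.036)² · (0.49·0.51 + 0.39·0.61) / (0.10)²
  = (3.612)² · (0.2499 + 0.2379) / 0.0100
  = 13.0465 · 0.4878 / 0.0100
  = 636.41
Round up → n = 637 per group.

n = 637 per group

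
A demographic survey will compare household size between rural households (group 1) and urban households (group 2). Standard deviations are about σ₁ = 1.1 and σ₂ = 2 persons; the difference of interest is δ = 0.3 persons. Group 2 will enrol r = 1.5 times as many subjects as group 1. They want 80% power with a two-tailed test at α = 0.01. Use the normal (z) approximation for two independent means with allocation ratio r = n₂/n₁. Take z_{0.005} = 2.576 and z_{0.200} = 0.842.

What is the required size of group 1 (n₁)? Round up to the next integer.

n₁ = 504

n₁ = (z_{α/2} + z_β)² · (σ₁² + σ₂²/r) / δ²
   = (2.576 + 0.842)² · (1.1² + 2²/1.5) / 0.3²
   = 11.6827 · (1.21 + 2.6667) / 0.09
   = 11.6827 · 3.8767 / 0.09
   = 503.22
Round up → n₁ = 504; n₂ = r·n₁ = 1.5 × 504 = 756.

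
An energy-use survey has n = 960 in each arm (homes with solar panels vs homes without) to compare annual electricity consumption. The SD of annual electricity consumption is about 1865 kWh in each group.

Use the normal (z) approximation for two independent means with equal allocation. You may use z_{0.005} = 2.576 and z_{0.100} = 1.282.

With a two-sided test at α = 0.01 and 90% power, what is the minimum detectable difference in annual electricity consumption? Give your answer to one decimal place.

δ = (z_{α/2} + z_β) · √((σ₁²+σ₂²)/n)
  = (2.576 + 1.282) · √(6956450/960)
  = 3.858 · √7246.3
  = 3.858 · 85.1252
  = 328.4131

Minimum detectable difference ≈ 328.4 kWh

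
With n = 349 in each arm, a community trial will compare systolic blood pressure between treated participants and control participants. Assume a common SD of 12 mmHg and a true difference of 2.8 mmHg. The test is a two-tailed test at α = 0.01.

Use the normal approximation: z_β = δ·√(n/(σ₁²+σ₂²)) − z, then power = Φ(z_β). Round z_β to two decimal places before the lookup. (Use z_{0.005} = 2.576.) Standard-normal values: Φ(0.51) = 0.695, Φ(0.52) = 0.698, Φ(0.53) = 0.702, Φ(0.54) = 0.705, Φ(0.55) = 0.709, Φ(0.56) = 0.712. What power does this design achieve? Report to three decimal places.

z_β = δ·√(n/(σ₁²+σ₂²)) − z_{α/2}
    = 2.8 · √(349/288) − 2.576
    = 2.8 · 1.10082 − 2.576
    = 3.0823 − 2.576 = 0.5063 → 0.51
Power = Φ(0.51) = 0.695.

Power ≈ 0.695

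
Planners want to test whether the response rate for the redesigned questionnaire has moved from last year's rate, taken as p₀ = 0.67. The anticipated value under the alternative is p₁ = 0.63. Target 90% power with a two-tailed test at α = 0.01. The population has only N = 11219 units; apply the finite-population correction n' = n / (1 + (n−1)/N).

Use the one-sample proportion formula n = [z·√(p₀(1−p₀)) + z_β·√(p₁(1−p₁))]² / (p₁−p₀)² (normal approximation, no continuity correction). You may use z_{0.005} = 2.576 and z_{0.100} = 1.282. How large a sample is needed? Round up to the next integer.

n = [z_{α/2}·√(p₀q₀) + z_β·√(p₁q₁)]² / (p₁ − p₀)²
  = [2.576·√(0.67·0.33) + 1.282·√(0.63·0.37)]² / (-0.04)²
  = [2.576·0.4702 + 1.282·0.4828]² / 0.0016
  = [1.8302]² / 0.0016
  = 2093.57
Finite-population correction (N = 11219): 2093.57 / (1 + (2093.57 − 1)/11219) = 1764.46.
Round up → n = 1765.

n = 1765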